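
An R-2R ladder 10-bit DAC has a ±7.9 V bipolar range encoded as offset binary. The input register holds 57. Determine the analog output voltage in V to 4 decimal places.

-7.0205 V

LSB = 15.8 V / 2^10 = 15.430 mV.
V_out = (−7.9) + 57 × 0.0154297 V = -7.02051 V.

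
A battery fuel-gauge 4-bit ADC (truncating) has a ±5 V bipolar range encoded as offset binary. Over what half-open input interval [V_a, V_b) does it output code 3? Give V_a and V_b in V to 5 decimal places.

[-3.12500 V, -2.50000 V)

LSB = 10/2^4 = 0.6250 V.
V_a = V_low + 3·LSB = -3.125 V; V_b = V_low + 4·LSB = -2.5 V.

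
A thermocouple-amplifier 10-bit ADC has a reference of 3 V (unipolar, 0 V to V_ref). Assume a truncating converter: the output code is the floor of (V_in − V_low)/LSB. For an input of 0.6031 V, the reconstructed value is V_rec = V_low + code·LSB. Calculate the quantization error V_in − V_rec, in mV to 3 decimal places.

LSB = 3/2^10 = 2.930 mV.
(V_in − V_low)/LSB = (0.6031 − 0)/0.00292969 = 205.8581 → code 205 (floor).
Code 205 maps back to 0 + 205×0.00292969 V = 0.60058594 V.
Error = 0.6031 − 0.60058594 = 0.00251406 V = 2.514 mV.

2.514 mV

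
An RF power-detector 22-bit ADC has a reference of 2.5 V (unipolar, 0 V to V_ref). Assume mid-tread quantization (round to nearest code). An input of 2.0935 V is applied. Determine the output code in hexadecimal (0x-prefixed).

With 4194304 levels over 2.5 V, one step is 0.60 µV.
Input sits at 3512310.170 steps above V_low.
round(3512310.170) = 3512310.
In hexadecimal (0x-prefixed): 0x3597F6.

code 0x3597F6 (decimal 3512310)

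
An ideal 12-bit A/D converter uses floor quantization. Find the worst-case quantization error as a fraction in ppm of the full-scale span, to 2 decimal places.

244.14 ppm

Truncating → worst-case error = 1 LSB = V_FS/2^12, so 1e+06/4096 = 244.141 ppm of full scale.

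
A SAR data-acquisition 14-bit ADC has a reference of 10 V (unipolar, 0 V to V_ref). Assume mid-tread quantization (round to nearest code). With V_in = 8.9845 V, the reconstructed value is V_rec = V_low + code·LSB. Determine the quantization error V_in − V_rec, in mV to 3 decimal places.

0.125 mV

Step size: 10 V ÷ 2^14 = 0.610 mV.
(V_in − V_low)/LSB = (8.9845 − 0)/0.000610352 = 14720.2048 → code 14720 (round).
Reconstructed: 8.984375 V.
Error = 8.9845 − 8.984375 = 0.000125 V = 0.125 mV.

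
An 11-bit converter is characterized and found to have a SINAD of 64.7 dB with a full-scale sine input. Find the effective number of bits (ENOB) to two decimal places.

ENOB = (SINAD − 1.76) / 6.02 = (64.7 − 1.76)/6.02 = 10.455.

10.46 bits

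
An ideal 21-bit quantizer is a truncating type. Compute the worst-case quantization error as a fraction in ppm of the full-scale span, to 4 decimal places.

Truncating → worst-case error = 1 LSB = V_FS/2^21, so 1e+06/2097152 = 0.476837 ppm of full scale.

0.4768 ppm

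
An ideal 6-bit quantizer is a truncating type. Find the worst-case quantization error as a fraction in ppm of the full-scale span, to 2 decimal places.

15625.00 ppm

Truncating → worst-case error = 1 LSB = V_FS/2^6, so 1e+06/64 = 15625 ppm of full scale.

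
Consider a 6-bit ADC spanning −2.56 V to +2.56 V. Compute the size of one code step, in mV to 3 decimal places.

80.000 mV

Full-scale span = 5.12 V.
LSB = 5.12 / 2^6 = 5.12 / 64 = 0.08 V = 80.000 mV.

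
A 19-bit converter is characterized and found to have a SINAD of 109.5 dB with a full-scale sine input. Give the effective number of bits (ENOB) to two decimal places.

ENOB = (SINAD − 1.76) / 6.02 = (109.5 − 1.76)/6.02 = 17.897.

17.90 bits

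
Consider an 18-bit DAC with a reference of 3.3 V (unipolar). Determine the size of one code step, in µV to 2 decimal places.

Full-scale span = 3.3 V.
LSB = 3.3 / 2^18 = 3.3 / 262144 = 1.25885e-05 V = 12.59 µV.

12.59 µV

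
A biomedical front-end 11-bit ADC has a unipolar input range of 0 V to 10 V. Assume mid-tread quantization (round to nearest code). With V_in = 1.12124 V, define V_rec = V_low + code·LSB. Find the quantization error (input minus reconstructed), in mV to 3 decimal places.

-1.807 mV

One LSB is 10 V / 2048 = 4.883 mV.
(V_in − V_low)/LSB = (1.12124 − 0)/0.00488281 = 229.6300 → code 230 (round).
Reconstructed: 1.1230469 V.
V_in − V_rec = -0.00180688 V = -1.807 mV.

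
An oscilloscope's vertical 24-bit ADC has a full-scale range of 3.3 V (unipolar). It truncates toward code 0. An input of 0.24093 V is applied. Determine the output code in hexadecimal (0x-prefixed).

code 0x12B0B9 (decimal 1224889)

LSB = 3.3 V / 16777216 = 0.20 µV.
(V_in − V_low)/LSB = (0.24093 − 0) / 1.96695e-07 = 1224889.288.
⌊·⌋(1224889.288) = 1224889.
In hexadecimal (0x-prefixed): 0x12B0B9.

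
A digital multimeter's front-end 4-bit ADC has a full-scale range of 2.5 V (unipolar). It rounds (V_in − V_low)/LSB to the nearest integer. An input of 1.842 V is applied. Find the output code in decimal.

Full-scale span = 2.5 V; LSB = 2.5/2^4 = 156.250 mV.
(V_in − V_low)/LSB = (1.842 − 0) / 0.15625 = 11.789.
So the output code is 12.

code 12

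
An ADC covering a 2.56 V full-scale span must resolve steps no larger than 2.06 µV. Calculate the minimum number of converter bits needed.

21 bits

Number of steps required ≥ 2.56 V / 2.06 µV = 1242718.45.
Need 2^N ≥ 1242718.45; 2^20 = 1048576, 2^21 = 2097152.
Minimum N = 21.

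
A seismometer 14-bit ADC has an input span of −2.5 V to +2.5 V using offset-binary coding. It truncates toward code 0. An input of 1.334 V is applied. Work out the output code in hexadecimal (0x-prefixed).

With 16384 levels over 5 V, one step is 305.18 µV.
(V_in − V_low)/LSB = (1.334 − (−2.5)) / 0.000305176 = 12563.251.
⌊·⌋(12563.251) = 12563.
In hexadecimal (0x-prefixed): 0x3113.

code 0x3113 (decimal 12563)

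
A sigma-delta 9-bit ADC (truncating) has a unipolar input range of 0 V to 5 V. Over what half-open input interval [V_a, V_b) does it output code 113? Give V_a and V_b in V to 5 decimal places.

LSB = 5/2^9 = 9.766 mV.
V_a = V_low + 113·LSB = 1.10352 V; V_b = V_low + 114·LSB = 1.11328 V.

[1.10352 V, 1.11328 V)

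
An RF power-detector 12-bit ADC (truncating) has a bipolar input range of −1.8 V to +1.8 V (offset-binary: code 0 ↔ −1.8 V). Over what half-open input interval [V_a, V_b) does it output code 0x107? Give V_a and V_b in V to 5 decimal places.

[-1.56885 V, -1.56797 V)

LSB = 3.6/2^12 = 0.879 mV.
Code 0x107 = 263 decimal.
V_a = V_low + 263·LSB = -1.56885 V; V_b = V_low + 264·LSB = -1.56797 V.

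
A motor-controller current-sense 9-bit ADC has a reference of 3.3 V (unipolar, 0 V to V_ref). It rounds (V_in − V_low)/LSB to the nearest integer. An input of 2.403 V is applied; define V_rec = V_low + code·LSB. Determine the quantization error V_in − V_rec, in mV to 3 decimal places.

-1.102 mV

LSB = 3.3/2^9 = 6.445 mV.
(2.403 − 0)/0.00644531 = 372.8291; round gives code 373.
Reconstructed: 2.4041016 V.
Difference: -0.00110156 V → -1.102 mV.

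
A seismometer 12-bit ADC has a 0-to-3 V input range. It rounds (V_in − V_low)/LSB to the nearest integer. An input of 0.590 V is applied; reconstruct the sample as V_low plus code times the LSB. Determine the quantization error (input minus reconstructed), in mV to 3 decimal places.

One LSB is 3 V / 4096 = 0.732 mV.
(0.590 − 0)/0.000732422 = 805.5467; round gives code 806.
Code 806 maps back to 0 + 806×0.000732422 V = 0.59033203 V.
V_in − V_rec = -0.000332031 V = -0.332 mV.

-0.332 mV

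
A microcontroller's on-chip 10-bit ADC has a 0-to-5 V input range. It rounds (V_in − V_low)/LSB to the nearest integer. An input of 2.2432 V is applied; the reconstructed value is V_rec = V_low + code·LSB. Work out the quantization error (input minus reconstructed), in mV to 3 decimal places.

One LSB is 5 V / 1024 = 4.883 mV.
Scaled input = 459.4074 LSBs, so code = 459.
V_rec = 0 + 459·0.00488281 = 2.2412109 V.
Error = 2.2432 − 2.2412109 = 0.00198906 V = 1.989 mV.

1.989 mV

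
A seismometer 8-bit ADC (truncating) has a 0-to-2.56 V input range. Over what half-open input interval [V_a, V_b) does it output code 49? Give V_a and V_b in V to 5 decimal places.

LSB = 2.56/2^8 = 10.000 mV.
V_a = V_low + 49·LSB = 0.49 V; V_b = V_low + 50·LSB = 0.5 V.

[0.49000 V, 0.50000 V)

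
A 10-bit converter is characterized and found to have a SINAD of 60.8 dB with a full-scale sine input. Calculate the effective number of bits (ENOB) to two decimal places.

9.81 bits

ENOB = (SINAD − 1.76) / 6.02 = (60.8 − 1.76)/6.02 = 9.807.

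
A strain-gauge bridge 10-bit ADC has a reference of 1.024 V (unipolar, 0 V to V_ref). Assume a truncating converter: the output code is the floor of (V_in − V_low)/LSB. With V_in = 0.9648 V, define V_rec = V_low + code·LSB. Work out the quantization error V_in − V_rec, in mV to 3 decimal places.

LSB = 1.024/2^10 = 1.000 mV.
(0.9648 − 0)/0.001 = 964.8000; ⌊·⌋ gives code 964.
V_rec = 0 + 964·0.001 = 0.964 V.
V_in − V_rec = 0.0008 V = 0.800 mV.

0.800 mV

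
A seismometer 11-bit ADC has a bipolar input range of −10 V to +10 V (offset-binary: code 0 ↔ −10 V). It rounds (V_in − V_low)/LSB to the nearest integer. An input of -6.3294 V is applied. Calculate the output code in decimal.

LSB = 20 V / 2048 = 9.766 mV.
Input sits at 375.869 steps above V_low.
Round → code 376.

code 376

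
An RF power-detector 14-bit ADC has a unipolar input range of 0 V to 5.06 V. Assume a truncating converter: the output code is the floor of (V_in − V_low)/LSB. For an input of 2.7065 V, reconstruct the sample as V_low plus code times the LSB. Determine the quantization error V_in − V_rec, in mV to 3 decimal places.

0.154 mV

One LSB is 5.06 V / 16384 = 308.84 µV.
Scaled input = 8763.4972 LSBs, so code = 8763.
Reconstructed: 2.7063464 V.
V_in − V_rec = 0.000153564 V = 0.154 mV.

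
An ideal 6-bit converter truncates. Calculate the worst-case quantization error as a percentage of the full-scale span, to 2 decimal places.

1.56 %

Truncating → worst-case error = 1 LSB = V_FS/2^6, so 100/64 = 1.5625 % of full scale.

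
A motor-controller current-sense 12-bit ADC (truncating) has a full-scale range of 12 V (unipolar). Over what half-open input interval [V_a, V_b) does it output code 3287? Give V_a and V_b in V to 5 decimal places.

[9.62988 V, 9.63281 V)

LSB = 12/2^12 = 2.930 mV.
V_a = V_low + 3287·LSB = 9.62988 V; V_b = V_low + 3288·LSB = 9.63281 V.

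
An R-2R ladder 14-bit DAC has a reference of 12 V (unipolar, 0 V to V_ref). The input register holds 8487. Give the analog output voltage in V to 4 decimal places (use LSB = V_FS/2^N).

LSB = 12 V / 2^14 = 0.732 mV.
V_out = 0 + 8487 × 0.000732422 V = 6.21606 V.

6.2161 V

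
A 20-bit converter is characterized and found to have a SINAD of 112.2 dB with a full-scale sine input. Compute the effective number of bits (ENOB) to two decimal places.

ENOB = (SINAD − 1.76) / 6.02 = (112.2 − 1.76)/6.02 = 18.346.

18.35 bits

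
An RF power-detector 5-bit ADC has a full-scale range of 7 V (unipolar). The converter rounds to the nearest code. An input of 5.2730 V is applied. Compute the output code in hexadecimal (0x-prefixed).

code 0x18 (decimal 24)

Full-scale span = 7 V; LSB = 7/2^5 = 218.750 mV.
(V_in − V_low)/LSB = (5.2730 − 0) / 0.21875 = 24.105.
round(24.105) = 24.
In hexadecimal (0x-prefixed): 0x18.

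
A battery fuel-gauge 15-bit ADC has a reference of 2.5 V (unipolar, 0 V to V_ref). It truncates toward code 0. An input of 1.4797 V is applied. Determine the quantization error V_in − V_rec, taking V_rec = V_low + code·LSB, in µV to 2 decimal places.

55.22 µV

LSB = 2.5/2^15 = 76.29 µV.
(V_in − V_low)/LSB = (1.4797 − 0)/7.62939e-05 = 19394.7238 → code 19394 (floor).
V_rec = 0 + 19394·7.62939e-05 = 1.4796448 V.
Difference: 5.52246e-05 V → 55.22 µV.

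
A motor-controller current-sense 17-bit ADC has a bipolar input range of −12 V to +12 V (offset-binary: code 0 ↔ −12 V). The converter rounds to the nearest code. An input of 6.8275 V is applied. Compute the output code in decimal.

LSB = 24 V / 131072 = 183.11 µV.
(V_in − V_low)/LSB = (6.8275 − (−12)) / 0.000183105 = 102823.253.
Round → code 102823.

code 102823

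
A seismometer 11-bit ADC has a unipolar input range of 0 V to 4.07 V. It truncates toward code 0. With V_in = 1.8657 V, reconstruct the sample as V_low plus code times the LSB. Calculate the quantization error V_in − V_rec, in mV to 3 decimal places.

LSB = 4.07/2^11 = 1.987 mV.
(1.8657 − 0)/0.0019873 = 938.8092; ⌊·⌋ gives code 938.
Reconstructed: 1.8640918 V.
V_in − V_rec = 0.0016082 V = 1.608 mV.

1.608 mV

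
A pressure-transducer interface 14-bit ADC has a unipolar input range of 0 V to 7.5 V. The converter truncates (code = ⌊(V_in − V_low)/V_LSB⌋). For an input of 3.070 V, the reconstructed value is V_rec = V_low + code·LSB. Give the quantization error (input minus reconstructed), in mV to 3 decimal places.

One LSB is 7.5 V / 16384 = 457.76 µV.
Scaled input = 6706.5173 LSBs, so code = 6706.
V_rec = 0 + 6706·0.000457764 = 3.0697632 V.
Error = 3.070 − 3.0697632 = 0.000236816 V = 0.237 mV.

0.237 mV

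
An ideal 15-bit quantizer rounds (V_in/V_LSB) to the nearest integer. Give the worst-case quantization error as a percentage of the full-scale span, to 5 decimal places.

0.00153 %

Rounding → worst-case error = ½ LSB = V_FS/2^16, so 100/65536 = 0.00152588 % of full scale.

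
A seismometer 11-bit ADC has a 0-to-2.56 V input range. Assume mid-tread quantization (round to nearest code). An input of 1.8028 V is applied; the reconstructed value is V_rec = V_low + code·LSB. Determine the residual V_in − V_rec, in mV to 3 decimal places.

0.300 mV

LSB = 2.56/2^11 = 1.250 mV.
(1.8028 − 0)/0.00125 = 1442.2400; round gives code 1442.
Reconstructed: 1.8025 V.
Difference: 0.0003 V → 0.300 mV.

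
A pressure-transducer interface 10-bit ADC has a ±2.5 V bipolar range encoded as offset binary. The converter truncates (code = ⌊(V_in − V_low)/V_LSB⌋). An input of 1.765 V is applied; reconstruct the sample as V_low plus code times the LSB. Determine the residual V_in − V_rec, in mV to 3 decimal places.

Step size: 5 V ÷ 2^10 = 4.883 mV.
(1.765 − (−2.5))/0.00488281 = 873.4720; ⌊·⌋ gives code 873.
Reconstructed: 1.7626953 V.
Error = 1.765 − 1.7626953 = 0.00230469 V = 2.305 mV.

2.305 mV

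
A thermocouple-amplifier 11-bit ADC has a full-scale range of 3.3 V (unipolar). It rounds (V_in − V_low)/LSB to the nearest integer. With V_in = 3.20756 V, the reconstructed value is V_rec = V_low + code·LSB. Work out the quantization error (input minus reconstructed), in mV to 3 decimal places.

-0.594 mV

Step size: 3.3 V ÷ 2^11 = 1.611 mV.
Scaled input = 1990.6312 LSBs, so code = 1991.
V_rec = 0 + 1991·0.00161133 = 3.2081543 V.
Difference: -0.000594297 V → -0.594 mV.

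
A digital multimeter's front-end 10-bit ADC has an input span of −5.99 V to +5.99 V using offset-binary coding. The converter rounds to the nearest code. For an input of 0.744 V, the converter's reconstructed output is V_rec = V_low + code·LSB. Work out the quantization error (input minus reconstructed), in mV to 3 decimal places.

-4.750 mV

One LSB is 11.98 V / 1024 = 11.699 mV.
(0.744 − (−5.99))/0.0116992 = 575.5940; round gives code 576.
Code 576 maps back to (−5.99) + 576×0.0116992 V = 0.74875 V.
Error = 0.744 − 0.74875 = -0.00475 V = -4.750 mV.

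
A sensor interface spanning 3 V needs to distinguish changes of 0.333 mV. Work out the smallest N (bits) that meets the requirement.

14 bits

Number of steps required ≥ 3 V / 0.333 mV = 9009.01.
Need 2^N ≥ 9009.01; 2^13 = 8192, 2^14 = 16384.
Minimum N = 14.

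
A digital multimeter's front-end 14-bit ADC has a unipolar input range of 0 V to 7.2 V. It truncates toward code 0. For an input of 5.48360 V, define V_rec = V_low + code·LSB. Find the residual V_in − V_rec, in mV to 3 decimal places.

One LSB is 7.2 V / 16384 = 439.45 µV.
Scaled input = 12478.2364 LSBs, so code = 12478.
Code 12478 maps back to 0 + 12478×0.000439453 V = 5.4834961 V.
Error = 5.48360 − 5.4834961 = 0.000103906 V = 0.104 mV.

0.104 mV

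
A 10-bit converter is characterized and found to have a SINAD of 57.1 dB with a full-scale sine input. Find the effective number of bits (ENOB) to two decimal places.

9.19 bits

ENOB = (SINAD − 1.76) / 6.02 = (57.1 − 1.76)/6.02 = 9.193.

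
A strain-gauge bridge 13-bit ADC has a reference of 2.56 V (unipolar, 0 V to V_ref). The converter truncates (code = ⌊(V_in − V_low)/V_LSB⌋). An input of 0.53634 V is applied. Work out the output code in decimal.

LSB = 2.56 V / 8192 = 312.50 µV.
(0.53634 − 0) / 0.0003125 = 1716.288 LSBs.
Floor → code 1716.

code 1716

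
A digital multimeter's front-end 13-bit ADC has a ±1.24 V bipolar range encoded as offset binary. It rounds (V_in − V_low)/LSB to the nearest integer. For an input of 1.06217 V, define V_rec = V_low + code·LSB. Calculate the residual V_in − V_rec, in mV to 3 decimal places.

Step size: 2.48 V ÷ 2^13 = 302.73 µV.
(1.06217 − (−1.24))/0.000302734 = 7604.5874; round gives code 7605.
Reconstructed: 1.0622949 V.
Difference: -0.000124922 V → -0.125 mV.

-0.125 mV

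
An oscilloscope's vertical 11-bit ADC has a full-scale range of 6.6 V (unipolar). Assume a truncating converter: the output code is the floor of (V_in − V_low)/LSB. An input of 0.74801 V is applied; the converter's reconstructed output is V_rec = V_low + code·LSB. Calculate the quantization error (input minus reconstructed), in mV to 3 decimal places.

0.354 mV

One LSB is 6.6 V / 2048 = 3.223 mV.
Scaled input = 232.1098 LSBs, so code = 232.
Code 232 maps back to 0 + 232×0.00322266 V = 0.74765625 V.
Difference: 0.00035375 V → 0.354 mV.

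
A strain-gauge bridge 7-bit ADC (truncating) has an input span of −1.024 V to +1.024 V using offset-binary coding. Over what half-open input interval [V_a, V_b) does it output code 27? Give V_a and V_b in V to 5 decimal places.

[-0.59200 V, -0.57600 V)

LSB = 2.048/2^7 = 16.000 mV.
V_a = V_low + 27·LSB = -0.592 V; V_b = V_low + 28·LSB = -0.576 V.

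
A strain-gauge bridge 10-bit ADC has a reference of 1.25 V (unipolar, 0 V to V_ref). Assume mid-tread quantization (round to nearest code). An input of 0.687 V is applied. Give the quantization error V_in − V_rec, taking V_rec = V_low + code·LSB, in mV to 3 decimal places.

-0.256 mV

One LSB is 1.25 V / 1024 = 1.221 mV.
(V_in − V_low)/LSB = (0.687 − 0)/0.0012207 = 562.7904 → code 563 (round).
V_rec = 0 + 563·0.0012207 = 0.68725586 V.
Difference: -0.000255859 V → -0.256 mV.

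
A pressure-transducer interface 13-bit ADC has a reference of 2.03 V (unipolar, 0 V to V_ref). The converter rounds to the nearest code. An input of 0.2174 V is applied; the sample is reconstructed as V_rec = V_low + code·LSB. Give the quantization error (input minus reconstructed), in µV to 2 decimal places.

77.00 µV

Step size: 2.03 V ÷ 2^13 = 247.80 µV.
(V_in − V_low)/LSB = (0.2174 − 0)/0.000247803 = 877.3107 → code 877 (round).
Reconstructed: 0.217323 V.
Difference: 7.7002e-05 V → 77.00 µV.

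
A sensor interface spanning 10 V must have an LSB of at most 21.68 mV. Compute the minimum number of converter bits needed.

9 bits

Number of steps required ≥ 10 V / 21.68 mV = 461.25.
Need 2^N ≥ 461.25; 2^8 = 256, 2^9 = 512.
Minimum N = 9.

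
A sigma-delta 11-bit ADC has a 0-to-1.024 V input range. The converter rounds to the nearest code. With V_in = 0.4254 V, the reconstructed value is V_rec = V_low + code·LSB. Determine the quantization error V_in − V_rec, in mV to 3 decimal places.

LSB = 1.024/2^11 = 0.500 mV.
Scaled input = 850.8000 LSBs, so code = 851.
Code 851 maps back to 0 + 851×0.0005 V = 0.4255 V.
Error = 0.4254 − 0.4255 = -0.0001 V = -0.100 mV.

-0.100 mV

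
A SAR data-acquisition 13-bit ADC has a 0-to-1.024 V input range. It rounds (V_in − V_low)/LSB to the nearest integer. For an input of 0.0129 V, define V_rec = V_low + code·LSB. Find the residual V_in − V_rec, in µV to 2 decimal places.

One LSB is 1.024 V / 8192 = 125.00 µV.
(0.0129 − 0)/0.000125 = 103.2000; round gives code 103.
Reconstructed: 0.012875 V.
V_in − V_rec = 2.5e-05 V = 25.00 µV.

25.00 µV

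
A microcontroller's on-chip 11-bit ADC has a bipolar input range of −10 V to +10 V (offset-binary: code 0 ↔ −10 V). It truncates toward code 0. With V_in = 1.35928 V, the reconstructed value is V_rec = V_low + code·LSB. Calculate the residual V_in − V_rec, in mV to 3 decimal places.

1.858 mV

LSB = 20/2^11 = 9.766 mV.
(1.35928 − (−10))/0.00976562 = 1163.1903; ⌊·⌋ gives code 1163.
Code 1163 maps back to (−10) + 1163×0.00976562 V = 1.3574219 V.
V_in − V_rec = 0.00185812 V = 1.858 mV.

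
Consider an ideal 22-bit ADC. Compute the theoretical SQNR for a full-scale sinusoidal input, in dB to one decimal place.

SNR ≈ 6.02·N + 1.76 dB = 6.02·22 + 1.76 = 134.20 dB.

134.2 dB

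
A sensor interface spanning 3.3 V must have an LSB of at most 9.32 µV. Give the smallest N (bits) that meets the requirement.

Number of steps required ≥ 3.3 V / 9.32 µV = 354077.25.
Need 2^N ≥ 354077.25; 2^18 = 262144, 2^19 = 524288.
Minimum N = 19.

19 bits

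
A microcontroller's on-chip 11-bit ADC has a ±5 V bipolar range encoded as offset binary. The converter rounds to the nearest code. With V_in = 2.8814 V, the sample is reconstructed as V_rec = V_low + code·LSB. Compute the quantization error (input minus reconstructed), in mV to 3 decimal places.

Step size: 10 V ÷ 2^11 = 4.883 mV.
Scaled input = 1614.1107 LSBs, so code = 1614.
Code 1614 maps back to (−5) + 1614×0.00488281 V = 2.8808594 V.
Difference: 0.000540625 V → 0.541 mV.

0.541 mV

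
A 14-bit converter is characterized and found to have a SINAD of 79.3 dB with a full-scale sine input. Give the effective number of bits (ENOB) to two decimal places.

12.88 bits

ENOB = (SINAD − 1.76) / 6.02 = (79.3 − 1.76)/6.02 = 12.880.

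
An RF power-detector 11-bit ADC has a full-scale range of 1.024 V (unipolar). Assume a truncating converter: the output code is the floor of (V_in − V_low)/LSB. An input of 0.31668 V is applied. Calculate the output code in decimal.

code 633

With 2048 levels over 1.024 V, one step is 0.500 mV.
Input sits at 633.360 steps above V_low.
Floor → code 633.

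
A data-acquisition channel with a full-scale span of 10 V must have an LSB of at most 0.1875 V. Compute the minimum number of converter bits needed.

6 bits

Number of steps required ≥ 10 V / 0.1875 V = 53.33.
Need 2^N ≥ 53.33; 2^5 = 32, 2^6 = 64.
Minimum N = 6.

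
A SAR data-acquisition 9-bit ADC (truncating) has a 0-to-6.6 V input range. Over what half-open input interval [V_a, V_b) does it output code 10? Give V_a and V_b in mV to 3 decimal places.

[128.906 mV, 141.797 mV)

LSB = 6.6/2^9 = 12.891 mV.
V_a = V_low + 10·LSB = 0.128906 V; V_b = V_low + 11·LSB = 0.141797 V.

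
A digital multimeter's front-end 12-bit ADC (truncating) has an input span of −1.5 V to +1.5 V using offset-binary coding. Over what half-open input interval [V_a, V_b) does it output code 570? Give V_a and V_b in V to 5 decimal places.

[-1.08252 V, -1.08179 V)

LSB = 3/2^12 = 0.732 mV.
V_a = V_low + 570·LSB = -1.08252 V; V_b = V_low + 571·LSB = -1.08179 V.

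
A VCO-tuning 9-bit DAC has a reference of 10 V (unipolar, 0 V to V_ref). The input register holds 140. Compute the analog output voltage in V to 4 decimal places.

2.7344 V

LSB = 10 V / 2^9 = 19.531 mV.
V_out = 0 + 140 × 0.0195312 V = 2.73438 V.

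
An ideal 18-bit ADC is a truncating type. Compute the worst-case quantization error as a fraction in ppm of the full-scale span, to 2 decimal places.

3.81 ppm

Truncating → worst-case error = 1 LSB = V_FS/2^18, so 1e+06/262144 = 3.8147 ppm of full scale.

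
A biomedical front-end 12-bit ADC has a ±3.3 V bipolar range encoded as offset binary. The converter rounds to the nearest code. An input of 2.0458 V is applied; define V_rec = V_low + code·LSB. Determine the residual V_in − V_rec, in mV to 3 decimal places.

One LSB is 6.6 V / 4096 = 1.611 mV.
(2.0458 − (−3.3))/0.00161133 = 3317.6359; round gives code 3318.
V_rec = (−3.3) + 3318·0.00161133 = 2.0463867 V.
Difference: -0.000586719 V → -0.587 mV.

-0.587 mV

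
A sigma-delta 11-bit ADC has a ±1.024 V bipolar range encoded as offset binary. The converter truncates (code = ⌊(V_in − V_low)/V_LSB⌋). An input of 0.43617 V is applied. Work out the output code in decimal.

code 1460

Full-scale span = 2.048 V; LSB = 2.048/2^11 = 1.000 mV.
(0.43617 − (−1.024)) / 0.001 = 1460.170 LSBs.
Floor → code 1460.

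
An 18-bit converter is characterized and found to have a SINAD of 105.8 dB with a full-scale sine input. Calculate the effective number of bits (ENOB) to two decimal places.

ENOB = (SINAD − 1.76) / 6.02 = (105.8 − 1.76)/6.02 = 17.282.

17.28 bits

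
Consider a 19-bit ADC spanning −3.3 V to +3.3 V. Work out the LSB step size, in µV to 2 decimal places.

12.59 µV

Full-scale span = 6.6 V.
LSB = 6.6 / 2^19 = 6.6 / 524288 = 1.25885e-05 V = 12.59 µV.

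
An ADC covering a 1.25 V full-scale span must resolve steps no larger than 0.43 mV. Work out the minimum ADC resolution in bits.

Number of steps required ≥ 1.25 V / 0.43 mV = 2906.98.
Need 2^N ≥ 2906.98; 2^11 = 2048, 2^12 = 4096.
Minimum N = 12.

12 bits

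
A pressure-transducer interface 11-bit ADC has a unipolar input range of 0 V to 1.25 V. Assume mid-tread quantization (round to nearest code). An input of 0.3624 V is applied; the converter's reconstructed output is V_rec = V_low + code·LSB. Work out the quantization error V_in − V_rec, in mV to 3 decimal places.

Step size: 1.25 V ÷ 2^11 = 0.610 mV.
(0.3624 − 0)/0.000610352 = 593.7562; round gives code 594.
Code 594 maps back to 0 + 594×0.000610352 V = 0.36254883 V.
V_in − V_rec = -0.000148828 V = -0.149 mV.

-0.149 mV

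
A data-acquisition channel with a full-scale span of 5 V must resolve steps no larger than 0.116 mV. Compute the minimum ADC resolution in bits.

Number of steps required ≥ 5 V / 0.116 mV = 43103.45.
Need 2^N ≥ 43103.45; 2^15 = 32768, 2^16 = 65536.
Minimum N = 16.

16 bits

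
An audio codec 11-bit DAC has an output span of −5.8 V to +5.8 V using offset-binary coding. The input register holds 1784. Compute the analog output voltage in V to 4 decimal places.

LSB = 11.6 V / 2^11 = 5.664 mV.
V_out = (−5.8) + 1784 × 0.00566406 V = 4.30469 V.

4.3047 V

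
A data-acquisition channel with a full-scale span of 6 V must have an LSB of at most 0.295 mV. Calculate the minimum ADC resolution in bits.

Number of steps required ≥ 6 V / 0.295 mV = 20338.98.
Need 2^N ≥ 20338.98; 2^14 = 16384, 2^15 = 32768.
Minimum N = 15.

15 bits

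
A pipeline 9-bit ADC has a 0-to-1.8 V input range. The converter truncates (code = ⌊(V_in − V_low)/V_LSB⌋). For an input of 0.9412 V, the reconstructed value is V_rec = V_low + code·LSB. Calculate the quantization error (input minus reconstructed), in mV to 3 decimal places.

LSB = 1.8/2^9 = 3.516 mV.
(0.9412 − 0)/0.00351563 = 267.7191; ⌊·⌋ gives code 267.
Reconstructed: 0.93867188 V.
Error = 0.9412 − 0.93867188 = 0.00252812 V = 2.528 mV.

2.528 mV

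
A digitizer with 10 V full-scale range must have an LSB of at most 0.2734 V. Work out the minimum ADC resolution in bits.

Number of steps required ≥ 10 V / 0.2734 V = 36.58.
Need 2^N ≥ 36.58; 2^5 = 32, 2^6 = 64.
Minimum N = 6.

6 bits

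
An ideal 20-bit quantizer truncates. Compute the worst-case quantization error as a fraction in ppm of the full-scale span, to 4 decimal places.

Truncating → worst-case error = 1 LSB = V_FS/2^20, so 1e+06/1048576 = 0.953674 ppm of full scale.

0.9537 ppm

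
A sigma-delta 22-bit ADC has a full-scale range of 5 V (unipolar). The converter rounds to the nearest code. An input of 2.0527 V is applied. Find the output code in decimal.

code 1721930

With 4194304 levels over 5 V, one step is 1.19 µV.
(V_in − V_low)/LSB = (2.0527 − 0) / 1.19209e-06 = 1721929.564.
Round → code 1721930.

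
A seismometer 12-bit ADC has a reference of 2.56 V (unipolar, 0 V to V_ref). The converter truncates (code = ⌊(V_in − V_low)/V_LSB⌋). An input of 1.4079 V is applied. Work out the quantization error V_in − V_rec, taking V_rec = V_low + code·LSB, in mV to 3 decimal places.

0.400 mV

One LSB is 2.56 V / 4096 = 0.625 mV.
Scaled input = 2252.6400 LSBs, so code = 2252.
Reconstructed: 1.4075 V.
V_in − V_rec = 0.0004 V = 0.400 mV.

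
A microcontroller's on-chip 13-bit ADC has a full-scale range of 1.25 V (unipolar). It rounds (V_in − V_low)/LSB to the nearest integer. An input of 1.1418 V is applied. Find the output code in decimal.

code 7483

LSB = 1.25 V / 8192 = 152.59 µV.
(1.1418 − 0) / 0.000152588 = 7482.900 LSBs.
round(7482.900) = 7483.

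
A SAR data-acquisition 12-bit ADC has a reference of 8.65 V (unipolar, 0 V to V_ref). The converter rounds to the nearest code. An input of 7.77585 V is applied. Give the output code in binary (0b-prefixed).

With 4096 levels over 8.65 V, one step is 2.112 mV.
(V_in − V_low)/LSB = (7.77585 − 0) / 0.00211182 = 3682.067.
So the output code is 3682.
In binary (0b-prefixed): 0b111001100010.

code 0b111001100010 (decimal 3682)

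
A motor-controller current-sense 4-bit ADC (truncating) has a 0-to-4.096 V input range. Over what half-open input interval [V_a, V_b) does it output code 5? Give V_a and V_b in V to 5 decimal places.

[1.28000 V, 1.53600 V)

LSB = 4.096/2^4 = 256.000 mV.
V_a = V_low + 5·LSB = 1.28 V; V_b = V_low + 6·LSB = 1.536 V.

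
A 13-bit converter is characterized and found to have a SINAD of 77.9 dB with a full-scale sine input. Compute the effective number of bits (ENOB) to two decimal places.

ENOB = (SINAD − 1.76) / 6.02 = (77.9 − 1.76)/6.02 = 12.648.

12.65 bits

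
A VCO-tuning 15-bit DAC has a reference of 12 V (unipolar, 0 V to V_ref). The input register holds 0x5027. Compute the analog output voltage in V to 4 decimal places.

7.5143 V

LSB = 12 V / 2^15 = 366.21 µV.
Code 0x5027 = 20519 decimal.
V_out = 0 + 20519 × 0.000366211 V = 7.51428 V.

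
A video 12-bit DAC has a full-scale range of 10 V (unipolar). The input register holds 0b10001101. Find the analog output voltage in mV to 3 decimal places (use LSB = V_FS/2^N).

LSB = 10 V / 2^12 = 2.441 mV.
Code 0b10001101 = 141 decimal.
V_out = 0 + 141 × 0.00244141 V = 0.344238 V.
= 344.238 mV.

344.238 mV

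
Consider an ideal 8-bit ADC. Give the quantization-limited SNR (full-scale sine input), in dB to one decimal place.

SNR ≈ 6.02·N + 1.76 dB = 6.02·8 + 1.76 = 49.92 dB.

49.9 dB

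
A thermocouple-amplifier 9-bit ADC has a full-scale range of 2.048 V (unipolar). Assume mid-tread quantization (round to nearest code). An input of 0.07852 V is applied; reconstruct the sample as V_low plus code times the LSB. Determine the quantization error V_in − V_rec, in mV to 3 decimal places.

LSB = 2.048/2^9 = 4.000 mV.
Scaled input = 19.6300 LSBs, so code = 20.
Code 20 maps back to 0 + 20×0.004 V = 0.08 V.
V_in − V_rec = -0.00148 V = -1.480 mV.

-1.480 mV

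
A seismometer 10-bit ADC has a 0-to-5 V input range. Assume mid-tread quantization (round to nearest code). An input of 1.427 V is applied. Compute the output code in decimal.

With 1024 levels over 5 V, one step is 4.883 mV.
Input sits at 292.250 steps above V_low.
round(292.250) = 292.

code 292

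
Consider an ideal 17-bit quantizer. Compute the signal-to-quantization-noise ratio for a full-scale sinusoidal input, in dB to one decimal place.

104.1 dB

SNR ≈ 6.02·N + 1.76 dB = 6.02·17 + 1.76 = 104.10 dB.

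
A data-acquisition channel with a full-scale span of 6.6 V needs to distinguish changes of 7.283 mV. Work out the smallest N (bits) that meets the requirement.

10 bits

Number of steps required ≥ 6.6 V / 7.283 mV = 906.22.
Need 2^N ≥ 906.22; 2^9 = 512, 2^10 = 1024.
Minimum N = 10.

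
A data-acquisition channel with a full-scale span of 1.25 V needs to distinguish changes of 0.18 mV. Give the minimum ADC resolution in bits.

Number of steps required ≥ 1.25 V / 0.18 mV = 6944.44.
Need 2^N ≥ 6944.44; 2^12 = 4096, 2^13 = 8192.
Minimum N = 13.

13 bits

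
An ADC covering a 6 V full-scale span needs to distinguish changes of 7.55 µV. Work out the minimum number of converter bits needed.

20 bits

Number of steps required ≥ 6 V / 7.55 µV = 794701.99.
Need 2^N ≥ 794701.99; 2^19 = 524288, 2^20 = 1048576.
Minimum N = 20.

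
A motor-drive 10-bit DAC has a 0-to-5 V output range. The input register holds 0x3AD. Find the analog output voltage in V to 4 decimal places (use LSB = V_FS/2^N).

4.5947 V

LSB = 5 V / 2^10 = 4.883 mV.
Code 0x3AD = 941 decimal.
V_out = 0 + 941 × 0.00488281 V = 4.59473 V.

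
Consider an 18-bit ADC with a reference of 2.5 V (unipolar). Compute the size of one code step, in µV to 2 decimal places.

9.54 µV

Full-scale span = 2.5 V.
LSB = 2.5 / 2^18 = 2.5 / 262144 = 9.53674e-06 V = 9.54 µV.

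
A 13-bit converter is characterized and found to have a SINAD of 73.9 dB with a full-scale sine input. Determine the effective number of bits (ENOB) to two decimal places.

11.98 bits

ENOB = (SINAD − 1.76) / 6.02 = (73.9 − 1.76)/6.02 = 11.983.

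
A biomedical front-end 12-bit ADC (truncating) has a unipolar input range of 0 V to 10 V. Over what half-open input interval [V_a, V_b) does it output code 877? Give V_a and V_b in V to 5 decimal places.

[2.14111 V, 2.14355 V)

LSB = 10/2^12 = 2.441 mV.
V_a = V_low + 877·LSB = 2.14111 V; V_b = V_low + 878·LSB = 2.14355 V.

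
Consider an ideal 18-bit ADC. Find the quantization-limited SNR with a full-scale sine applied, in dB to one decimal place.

110.1 dB

SNR ≈ 6.02·N + 1.76 dB = 6.02·18 + 1.76 = 110.12 dB.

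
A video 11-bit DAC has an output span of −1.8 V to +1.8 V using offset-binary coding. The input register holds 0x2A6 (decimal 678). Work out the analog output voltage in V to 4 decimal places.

LSB = 3.6 V / 2^11 = 1.758 mV.
Code 0x2A6 = 678 decimal.
V_out = (−1.8) + 678 × 0.00175781 V = -0.608203 V.

-0.6082 V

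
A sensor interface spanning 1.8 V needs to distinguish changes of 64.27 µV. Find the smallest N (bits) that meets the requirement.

15 bits

Number of steps required ≥ 1.8 V / 64.27 µV = 28006.85.
Need 2^N ≥ 28006.85; 2^14 = 16384, 2^15 = 32768.
Minimum N = 15.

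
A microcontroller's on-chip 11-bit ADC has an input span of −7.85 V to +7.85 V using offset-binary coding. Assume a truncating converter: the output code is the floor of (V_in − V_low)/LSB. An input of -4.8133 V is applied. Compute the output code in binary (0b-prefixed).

code 0b110001100 (decimal 396)

Full-scale span = 15.7 V; LSB = 15.7/2^11 = 7.666 mV.
(-4.8133 − (−7.85)) / 0.00766602 = 396.125 LSBs.
So the output code is 396.
In binary (0b-prefixed): 0b110001100.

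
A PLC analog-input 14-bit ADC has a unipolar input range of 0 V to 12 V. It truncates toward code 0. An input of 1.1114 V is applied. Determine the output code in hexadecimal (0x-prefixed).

code 0x5ED (decimal 1517)

LSB = 12 V / 16384 = 0.732 mV.
(V_in − V_low)/LSB = (1.1114 − 0) / 0.000732422 = 1517.431.
Floor → code 1517.
In hexadecimal (0x-prefixed): 0x5ED.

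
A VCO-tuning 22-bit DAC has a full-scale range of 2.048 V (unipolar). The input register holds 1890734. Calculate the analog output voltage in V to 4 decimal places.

0.9232 V

LSB = 2.048 V / 2^22 = 0.49 µV.
V_out = 0 + 1890734 × 4.88281e-07 V = 0.92321 V.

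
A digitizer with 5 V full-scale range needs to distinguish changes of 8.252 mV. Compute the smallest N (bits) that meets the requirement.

10 bits

Number of steps required ≥ 5 V / 8.252 mV = 605.91.
Need 2^N ≥ 605.91; 2^9 = 512, 2^10 = 1024.
Minimum N = 10.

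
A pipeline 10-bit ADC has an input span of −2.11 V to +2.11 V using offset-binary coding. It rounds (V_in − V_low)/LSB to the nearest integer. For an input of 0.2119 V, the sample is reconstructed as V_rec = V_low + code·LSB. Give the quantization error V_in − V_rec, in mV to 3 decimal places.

Step size: 4.22 V ÷ 2^10 = 4.121 mV.
Scaled input = 563.4184 LSBs, so code = 563.
V_rec = (−2.11) + 563·0.00412109 = 0.21017578 V.
Difference: 0.00172422 V → 1.724 mV.

1.724 mV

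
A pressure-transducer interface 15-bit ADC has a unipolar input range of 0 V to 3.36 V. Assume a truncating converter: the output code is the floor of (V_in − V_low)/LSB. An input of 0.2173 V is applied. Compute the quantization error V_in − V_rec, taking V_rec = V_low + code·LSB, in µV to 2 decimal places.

Step size: 3.36 V ÷ 2^15 = 102.54 µV.
(V_in − V_low)/LSB = (0.2173 − 0)/0.000102539 = 2119.1924 → code 2119 (floor).
V_rec = 0 + 2119·0.000102539 = 0.21728027 V.
Difference: 1.97266e-05 V → 19.73 µV.

19.73 µV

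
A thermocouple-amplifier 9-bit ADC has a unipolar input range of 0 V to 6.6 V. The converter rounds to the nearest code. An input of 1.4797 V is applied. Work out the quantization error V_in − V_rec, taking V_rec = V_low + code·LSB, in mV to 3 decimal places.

Step size: 6.6 V ÷ 2^9 = 12.891 mV.
(V_in − V_low)/LSB = (1.4797 − 0)/0.0128906 = 114.7888 → code 115 (round).
Code 115 maps back to 0 + 115×0.0128906 V = 1.4824219 V.
Error = 1.4797 − 1.4824219 = -0.00272187 V = -2.722 mV.

-2.722 mV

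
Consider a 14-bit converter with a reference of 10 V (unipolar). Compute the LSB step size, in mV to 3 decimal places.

Full-scale span = 10 V.
LSB = 10 / 2^14 = 10 / 16384 = 0.000610352 V = 0.610 mV.

0.610 mV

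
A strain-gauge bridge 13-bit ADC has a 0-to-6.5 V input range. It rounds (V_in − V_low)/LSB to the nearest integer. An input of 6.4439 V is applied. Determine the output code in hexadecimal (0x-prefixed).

With 8192 levels over 6.5 V, one step is 0.793 mV.
(V_in − V_low)/LSB = (6.4439 − 0) / 0.000793457 = 8121.297.
Round → code 8121.
In hexadecimal (0x-prefixed): 0x1FB9.

code 0x1FB9 (decimal 8121)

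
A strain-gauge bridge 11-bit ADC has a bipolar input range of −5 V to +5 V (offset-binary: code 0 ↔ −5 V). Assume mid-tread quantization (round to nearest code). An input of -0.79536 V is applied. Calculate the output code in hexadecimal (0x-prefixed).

code 0x35D (decimal 861)

With 2048 levels over 10 V, one step is 4.883 mV.
(V_in − V_low)/LSB = (-0.79536 − (−5)) / 0.00488281 = 861.110.
So the output code is 861.
In hexadecimal (0x-prefixed): 0x35D.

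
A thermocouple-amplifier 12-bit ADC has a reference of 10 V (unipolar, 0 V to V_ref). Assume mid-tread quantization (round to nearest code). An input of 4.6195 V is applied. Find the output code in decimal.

code 1892

With 4096 levels over 10 V, one step is 2.441 mV.
(4.6195 − 0) / 0.00244141 = 1892.147 LSBs.
round(1892.147) = 1892.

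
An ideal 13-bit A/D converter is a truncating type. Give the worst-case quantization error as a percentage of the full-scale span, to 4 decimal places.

0.0122 %

Truncating → worst-case error = 1 LSB = V_FS/2^13, so 100/8192 = 0.012207 % of full scale.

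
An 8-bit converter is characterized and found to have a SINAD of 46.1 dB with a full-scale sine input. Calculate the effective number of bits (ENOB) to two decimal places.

ENOB = (SINAD − 1.76) / 6.02 = (46.1 − 1.76)/6.02 = 7.365.

7.37 bits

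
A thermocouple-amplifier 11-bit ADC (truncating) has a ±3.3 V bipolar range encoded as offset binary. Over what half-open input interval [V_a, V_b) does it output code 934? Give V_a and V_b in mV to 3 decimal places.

[-290.039 mV, -286.816 mV)

LSB = 6.6/2^11 = 3.223 mV.
V_a = V_low + 934·LSB = -0.290039 V; V_b = V_low + 935·LSB = -0.286816 V.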